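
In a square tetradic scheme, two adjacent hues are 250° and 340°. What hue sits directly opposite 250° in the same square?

70°

A square tetradic scheme places four hues 90° apart; opposite corners are 180° apart.
250 + 180 = 430 → 430 − 360 = 70°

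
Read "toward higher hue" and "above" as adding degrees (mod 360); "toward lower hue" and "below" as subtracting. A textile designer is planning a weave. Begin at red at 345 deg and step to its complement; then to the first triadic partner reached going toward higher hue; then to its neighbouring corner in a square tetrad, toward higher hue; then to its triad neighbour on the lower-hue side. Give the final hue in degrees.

255°

+180° (complement): 345 + 180 = 525 → 525 − 360 = 165°
+120° (triadic ↑): 165 + 120 = 285°
+90° (square ↑): 285 + 90 = 375 → 375 − 360 = 15°
−120° (triadic ↓): 15 − 120 = -105 → -105 + 360 = 255°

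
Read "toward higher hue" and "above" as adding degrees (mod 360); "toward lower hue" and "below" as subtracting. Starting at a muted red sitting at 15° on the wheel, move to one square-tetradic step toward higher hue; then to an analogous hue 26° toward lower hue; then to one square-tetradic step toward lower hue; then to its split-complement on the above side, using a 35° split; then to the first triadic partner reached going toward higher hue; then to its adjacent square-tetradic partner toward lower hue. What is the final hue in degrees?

+90° (square ↑): 15 + 90 = 105°
−26° (analog 26° ↓): 105 − 26 = 79°
−90° (square ↓): 79 − 90 = -11 → -11 + 360 = 349°
+215° (split-comp 35° ↑): 349 + 215 = 564 → 564 − 360 = 204°
+120° (triadic ↑): 204 + 120 = 324°
−90° (square ↓): 324 − 90 = 234°

234°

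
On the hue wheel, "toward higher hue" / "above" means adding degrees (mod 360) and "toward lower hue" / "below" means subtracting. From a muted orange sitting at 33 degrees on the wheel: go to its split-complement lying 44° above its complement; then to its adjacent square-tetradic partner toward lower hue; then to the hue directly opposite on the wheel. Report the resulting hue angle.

347°

33 + 224 = 257°   (split-comp 44° ↑)
257 − 90 = 167°   (square ↓)
167 + 180 = 347°   (complement)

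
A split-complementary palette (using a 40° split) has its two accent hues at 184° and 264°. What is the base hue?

The accents sit 40° either side of the complement, so the complement is their short-arc midpoint on the wheel.
Short-arc midpoint of 184° and 264°: 224°.
Base is 180° from the complement: 224 − 180 = 44°

44°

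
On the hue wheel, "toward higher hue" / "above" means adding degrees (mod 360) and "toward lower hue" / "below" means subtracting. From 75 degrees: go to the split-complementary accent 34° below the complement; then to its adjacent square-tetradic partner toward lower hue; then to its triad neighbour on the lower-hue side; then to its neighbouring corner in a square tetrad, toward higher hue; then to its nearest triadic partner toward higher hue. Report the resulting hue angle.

221°

split-comp 34° ↓ +146°: 75 + 146 = 221°
square ↓ −90°: 221 − 90 = 131°
triadic ↓ −120°: 131 − 120 = 11°
square ↑ +90°: 11 + 90 = 101°
triadic ↑ +120°: 101 + 120 = 221°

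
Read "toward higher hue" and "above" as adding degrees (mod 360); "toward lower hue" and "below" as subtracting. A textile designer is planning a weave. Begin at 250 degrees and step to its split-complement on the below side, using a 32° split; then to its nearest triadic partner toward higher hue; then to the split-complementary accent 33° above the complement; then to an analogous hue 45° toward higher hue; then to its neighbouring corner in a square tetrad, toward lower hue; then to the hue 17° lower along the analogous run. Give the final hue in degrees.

split-comp 32° ↓ +148°: 250 + 148 = 398 → 398 − 360 = 38°
triadic ↑ +120°: 38 + 120 = 158°
split-comp 33° ↑ +213°: 158 + 213 = 371 → 371 − 360 = 11°
analog 45° ↑ +45°: 11 + 45 = 56°
square ↓ −90°: 56 − 90 = -34 → -34 + 360 = 326°
analog 17° ↓ −17°: 326 − 17 = 309°

309°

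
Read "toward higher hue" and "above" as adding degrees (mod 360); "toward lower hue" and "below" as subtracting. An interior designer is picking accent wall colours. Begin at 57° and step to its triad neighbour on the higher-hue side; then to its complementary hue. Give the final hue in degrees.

57 + 120 = 177°   (triadic ↑)
177 + 180 = 357°   (complement)

357°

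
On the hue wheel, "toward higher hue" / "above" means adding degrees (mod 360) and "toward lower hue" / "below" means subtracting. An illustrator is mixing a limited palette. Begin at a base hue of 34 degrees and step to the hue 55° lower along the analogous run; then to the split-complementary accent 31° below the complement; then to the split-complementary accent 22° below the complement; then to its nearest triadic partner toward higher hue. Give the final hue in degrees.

46°

34 − 55 = -21 → -21 + 360 = 339°   (analog 55° ↓)
339 + 149 = 488 → 488 − 360 = 128°   (split-comp 31° ↓)
128 + 158 = 286°   (split-comp 22° ↓)
286 + 120 = 406 → 406 − 360 = 46°   (triadic ↑)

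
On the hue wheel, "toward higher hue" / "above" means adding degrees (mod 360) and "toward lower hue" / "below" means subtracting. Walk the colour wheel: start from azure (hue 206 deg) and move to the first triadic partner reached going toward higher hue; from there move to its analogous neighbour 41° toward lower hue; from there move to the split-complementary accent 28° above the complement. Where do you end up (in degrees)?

206 + 120 = 326°   (triadic ↑)
326 − 41 = 285°   (analog 41° ↓)
285 + 208 = 493 → 493 − 360 = 133°   (split-comp 28° ↑)

133°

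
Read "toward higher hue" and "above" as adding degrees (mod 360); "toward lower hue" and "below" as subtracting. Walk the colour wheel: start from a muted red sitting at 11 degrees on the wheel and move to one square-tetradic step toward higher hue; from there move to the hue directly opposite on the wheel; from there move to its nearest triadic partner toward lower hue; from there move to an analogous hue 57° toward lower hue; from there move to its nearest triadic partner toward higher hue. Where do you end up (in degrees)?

square ↑ +90°: 11 + 90 = 101°
complement +180°: 101 + 180 = 281°
triadic ↓ −120°: 281 − 120 = 161°
analog 57° ↓ −57°: 161 − 57 = 104°
triadic ↑ +120°: 104 + 120 = 224°

224°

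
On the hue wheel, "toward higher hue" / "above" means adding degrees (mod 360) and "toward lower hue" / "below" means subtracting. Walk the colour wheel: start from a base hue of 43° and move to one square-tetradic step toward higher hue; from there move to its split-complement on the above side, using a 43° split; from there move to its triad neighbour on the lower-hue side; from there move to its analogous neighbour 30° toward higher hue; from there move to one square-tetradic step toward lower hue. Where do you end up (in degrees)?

+90° (square ↑): 43 + 90 = 133°
+223° (split-comp 43° ↑): 133 + 223 = 356°
−120° (triadic ↓): 356 − 120 = 236°
+30° (analog 30° ↑): 236 + 30 = 266°
−90° (square ↓): 266 − 90 = 176°

176°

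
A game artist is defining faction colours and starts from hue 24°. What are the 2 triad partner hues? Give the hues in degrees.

144° and 264°

A triad places three hues 120° apart.
24 + 120 = 144°
24 + 240 = 264°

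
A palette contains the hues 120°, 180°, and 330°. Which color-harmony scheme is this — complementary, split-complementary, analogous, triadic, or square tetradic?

split-complementary

Sort the hues: 120°, 180°, 330°.
Successive gaps around the wheel: 60°, 150°, 150°.
Two 150° gaps and one 60° gap — a base hue opposite a pair of accents 30° either side of its complement — is the split-complementary pattern.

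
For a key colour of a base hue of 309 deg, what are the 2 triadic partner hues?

A triad places three hues 120° apart.
309 + 120 = 429 → 429 − 360 = 69°
309 + 240 = 549 → 549 − 360 = 189°

69° and 189°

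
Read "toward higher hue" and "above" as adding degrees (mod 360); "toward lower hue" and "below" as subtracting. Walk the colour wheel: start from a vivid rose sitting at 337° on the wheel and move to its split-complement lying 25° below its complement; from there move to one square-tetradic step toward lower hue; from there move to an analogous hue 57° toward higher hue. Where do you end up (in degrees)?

+155° (split-comp 25° ↓): 337 + 155 = 492 → 492 − 360 = 132°
−90° (square ↓): 132 − 90 = 42°
+57° (analog 57° ↑): 42 + 57 = 99°

99°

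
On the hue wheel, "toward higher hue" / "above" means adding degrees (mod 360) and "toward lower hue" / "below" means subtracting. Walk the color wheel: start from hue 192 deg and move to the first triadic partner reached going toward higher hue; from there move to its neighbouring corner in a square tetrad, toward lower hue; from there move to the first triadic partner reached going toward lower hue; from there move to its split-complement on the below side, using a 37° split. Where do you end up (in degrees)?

triadic ↑ +120°: 192 + 120 = 312°
square ↓ −90°: 312 − 90 = 222°
triadic ↓ −120°: 222 − 120 = 102°
split-comp 37° ↓ +143°: 102 + 143 = 245°

245°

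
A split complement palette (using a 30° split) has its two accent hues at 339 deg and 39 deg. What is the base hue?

189°

The accents sit 30° either side of the complement, so the complement is their short-arc midpoint on the wheel.
Short-arc midpoint of 339° and 39°: 9°.
Base is 180° from the complement: 9 − 180 = -171 → -171 + 360 = 189°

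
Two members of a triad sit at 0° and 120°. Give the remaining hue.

240°

A triad spaces three hues 120° apart.
The full set is {0°, 120°, 240°}.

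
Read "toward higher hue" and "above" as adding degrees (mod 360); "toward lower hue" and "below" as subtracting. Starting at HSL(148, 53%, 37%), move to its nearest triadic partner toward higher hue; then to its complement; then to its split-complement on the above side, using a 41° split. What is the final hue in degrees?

309°

148 + 120 = 268°   (triadic ↑)
268 + 180 = 448 → 448 − 360 = 88°   (complement)
88 + 221 = 309°   (split-comp 41° ↑)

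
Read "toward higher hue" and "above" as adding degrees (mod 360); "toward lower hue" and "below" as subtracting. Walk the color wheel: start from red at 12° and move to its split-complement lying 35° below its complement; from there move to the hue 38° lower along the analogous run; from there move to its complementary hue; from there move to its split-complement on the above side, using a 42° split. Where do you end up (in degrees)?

12 + 145 = 157°   (split-comp 35° ↓)
157 − 38 = 119°   (analog 38° ↓)
119 + 180 = 299°   (complement)
299 + 222 = 521 → 521 − 360 = 161°   (split-comp 42° ↑)

161°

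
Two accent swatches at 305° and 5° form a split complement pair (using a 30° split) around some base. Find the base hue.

The accents sit 30° either side of the complement, so the complement is their short-arc midpoint on the wheel.
Short-arc midpoint of 305° and 5°: 335°.
Base is 180° from the complement: 335 − 180 = 155°

155°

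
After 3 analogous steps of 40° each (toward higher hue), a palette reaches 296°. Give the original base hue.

176°

3 steps of 40° (toward higher hue) give a net shift of +120°.
Start = end − shift: 296 − 120 = 176°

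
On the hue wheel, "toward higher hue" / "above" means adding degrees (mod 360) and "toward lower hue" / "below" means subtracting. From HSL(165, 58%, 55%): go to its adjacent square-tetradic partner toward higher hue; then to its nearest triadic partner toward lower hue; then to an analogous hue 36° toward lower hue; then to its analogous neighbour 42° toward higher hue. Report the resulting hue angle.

141°

165 + 90 = 255°   (square ↑)
255 − 120 = 135°   (triadic ↓)
135 − 36 = 99°   (analog 36° ↓)
99 + 42 = 141°   (analog 42° ↑)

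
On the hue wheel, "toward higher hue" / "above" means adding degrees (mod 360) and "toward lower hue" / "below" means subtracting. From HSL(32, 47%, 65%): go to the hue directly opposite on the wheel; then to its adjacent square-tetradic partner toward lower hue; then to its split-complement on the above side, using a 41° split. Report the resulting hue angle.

32 + 180 = 212°   (complement)
212 − 90 = 122°   (square ↓)
122 + 221 = 343°   (split-comp 41° ↑)

343°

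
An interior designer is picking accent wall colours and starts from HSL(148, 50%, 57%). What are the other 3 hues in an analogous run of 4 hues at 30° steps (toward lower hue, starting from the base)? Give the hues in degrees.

Analogous hues sit every 30° along the wheel.
148 − 30 = 118°
148 − 60 = 88°
148 − 90 = 58°

118°, 88°, 58°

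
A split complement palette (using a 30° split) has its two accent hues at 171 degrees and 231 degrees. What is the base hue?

21°

The accents sit 30° either side of the complement, so the complement is their short-arc midpoint on the wheel.
Short-arc midpoint of 171° and 231°: 201°.
Base is 180° from the complement: 201 − 180 = 21°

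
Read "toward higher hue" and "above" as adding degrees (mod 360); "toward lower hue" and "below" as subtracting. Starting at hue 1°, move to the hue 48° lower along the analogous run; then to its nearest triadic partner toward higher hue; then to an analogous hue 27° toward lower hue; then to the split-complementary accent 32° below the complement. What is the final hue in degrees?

analog 48° ↓ −48°: 1 − 48 = -47 → -47 + 360 = 313°
triadic ↑ +120°: 313 + 120 = 433 → 433 − 360 = 73°
analog 27° ↓ −27°: 73 − 27 = 46°
split-comp 32° ↓ +148°: 46 + 148 = 194°

194°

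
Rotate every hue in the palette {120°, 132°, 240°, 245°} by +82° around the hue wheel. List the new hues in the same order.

120 + 82 = 202°
132 + 82 = 214°
240 + 82 = 322°
245 + 82 = 327°

202°, 214°, 322°, 327°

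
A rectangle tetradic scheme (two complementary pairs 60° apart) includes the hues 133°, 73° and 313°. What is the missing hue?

A rectangular tetradic uses two complementary pairs 60° apart: offsets 0°, 60°, 180°, 240°.
Among {73°, 133°, 313°}, 313° and 133° are a 180° pair.
The remaining hue 73° needs its own complement: 73 + 180 = 253°

253°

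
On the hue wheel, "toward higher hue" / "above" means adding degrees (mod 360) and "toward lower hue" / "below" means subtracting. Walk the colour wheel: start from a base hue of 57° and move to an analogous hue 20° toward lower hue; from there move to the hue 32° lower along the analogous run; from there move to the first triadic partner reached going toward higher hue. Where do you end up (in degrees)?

125°

analog 20° ↓ −20°: 57 − 20 = 37°
analog 32° ↓ −32°: 37 − 32 = 5°
triadic ↑ +120°: 5 + 120 = 125°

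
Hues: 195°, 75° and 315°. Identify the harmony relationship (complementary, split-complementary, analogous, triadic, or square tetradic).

triadic

Sort the hues: 75°, 195°, 315°.
Successive gaps around the wheel: 120°, 120°, 120°.
Three hues equally spaced 120° apart form a triad.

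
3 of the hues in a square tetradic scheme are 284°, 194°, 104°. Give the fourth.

14°

A square tetradic scheme places four hues every 90°.
The full set through 104° is {14°, 104°, 194°, 284°}.
Given {104°, 194°, 284°}, the missing hue is 14°.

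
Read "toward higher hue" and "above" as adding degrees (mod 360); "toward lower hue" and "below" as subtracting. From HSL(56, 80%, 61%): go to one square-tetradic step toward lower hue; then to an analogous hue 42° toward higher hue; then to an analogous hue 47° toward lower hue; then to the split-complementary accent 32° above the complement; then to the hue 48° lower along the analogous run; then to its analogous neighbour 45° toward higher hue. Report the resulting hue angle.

170°

−90° (square ↓): 56 − 90 = -34 → -34 + 360 = 326°
+42° (analog 42° ↑): 326 + 42 = 368 → 368 − 360 = 8°
−47° (analog 47° ↓): 8 − 47 = -39 → -39 + 360 = 321°
+212° (split-comp 32° ↑): 321 + 212 = 533 → 533 − 360 = 173°
−48° (analog 48° ↓): 173 − 48 = 125°
+45° (analog 45° ↑): 125 + 45 = 170°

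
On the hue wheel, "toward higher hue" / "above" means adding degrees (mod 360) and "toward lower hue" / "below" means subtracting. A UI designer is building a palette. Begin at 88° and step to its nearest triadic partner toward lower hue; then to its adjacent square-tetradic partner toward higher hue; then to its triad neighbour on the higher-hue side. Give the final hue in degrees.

178°

−120° (triadic ↓): 88 − 120 = -32 → -32 + 360 = 328°
+90° (square ↑): 328 + 90 = 418 → 418 − 360 = 58°
+120° (triadic ↑): 58 + 120 = 178°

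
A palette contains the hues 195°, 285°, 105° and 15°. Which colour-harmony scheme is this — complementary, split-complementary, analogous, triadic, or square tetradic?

square tetradic

Sort the hues: 15°, 105°, 195°, 285°.
Successive gaps around the wheel: 90°, 90°, 90°, 90°.
Four hues every 90° form a square tetradic scheme.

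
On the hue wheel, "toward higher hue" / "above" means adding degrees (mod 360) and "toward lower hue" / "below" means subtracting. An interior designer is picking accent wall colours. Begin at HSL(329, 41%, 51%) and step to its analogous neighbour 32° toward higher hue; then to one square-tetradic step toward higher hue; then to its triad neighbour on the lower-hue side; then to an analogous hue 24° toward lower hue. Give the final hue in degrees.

+32° (analog 32° ↑): 329 + 32 = 361 → 361 − 360 = 1°
+90° (square ↑): 1 + 90 = 91°
−120° (triadic ↓): 91 − 120 = -29 → -29 + 360 = 331°
−24° (analog 24° ↓): 331 − 24 = 307°

307°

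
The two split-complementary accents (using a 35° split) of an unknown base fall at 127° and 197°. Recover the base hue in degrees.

The accents sit 35° either side of the complement, so the complement is their short-arc midpoint on the wheel.
Short-arc midpoint of 127° and 197°: 162°.
Base is 180° from the complement: 162 − 180 = -18 → -18 + 360 = 342°

342°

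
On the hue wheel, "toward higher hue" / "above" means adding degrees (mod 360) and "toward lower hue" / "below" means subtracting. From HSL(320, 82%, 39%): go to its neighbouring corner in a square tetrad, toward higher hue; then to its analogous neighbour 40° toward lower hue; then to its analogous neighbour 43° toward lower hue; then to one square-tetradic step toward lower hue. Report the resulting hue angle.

237°

320 + 90 = 410 → 410 − 360 = 50°   (square ↑)
50 − 40 = 10°   (analog 40° ↓)
10 − 43 = -33 → -33 + 360 = 327°   (analog 43° ↓)
327 − 90 = 237°   (square ↓)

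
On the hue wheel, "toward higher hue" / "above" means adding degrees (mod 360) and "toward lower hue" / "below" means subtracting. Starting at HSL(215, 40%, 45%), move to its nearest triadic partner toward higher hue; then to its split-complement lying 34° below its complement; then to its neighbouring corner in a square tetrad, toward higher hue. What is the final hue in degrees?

211°

215 + 120 = 335°   (triadic ↑)
335 + 146 = 481 → 481 − 360 = 121°   (split-comp 34° ↓)
121 + 90 = 211°   (square ↑)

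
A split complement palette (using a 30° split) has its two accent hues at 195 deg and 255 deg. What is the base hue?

The accents sit 30° either side of the complement, so the complement is their short-arc midpoint on the wheel.
Short-arc midpoint of 195° and 255°: 225°.
Base is 180° from the complement: 225 − 180 = 45°

45°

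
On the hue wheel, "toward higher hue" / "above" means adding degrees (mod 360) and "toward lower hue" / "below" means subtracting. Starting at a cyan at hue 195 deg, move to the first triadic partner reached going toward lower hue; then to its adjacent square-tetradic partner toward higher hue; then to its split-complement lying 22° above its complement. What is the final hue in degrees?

triadic ↓ −120°: 195 − 120 = 75°
square ↑ +90°: 75 + 90 = 165°
split-comp 22° ↑ +202°: 165 + 202 = 367 → 367 − 360 = 7°

7°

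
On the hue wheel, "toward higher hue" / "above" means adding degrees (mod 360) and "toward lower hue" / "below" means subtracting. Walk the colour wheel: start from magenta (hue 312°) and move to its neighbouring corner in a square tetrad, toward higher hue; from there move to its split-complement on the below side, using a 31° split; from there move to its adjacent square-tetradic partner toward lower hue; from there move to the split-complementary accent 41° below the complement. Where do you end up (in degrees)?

240°

square ↑ +90°: 312 + 90 = 402 → 402 − 360 = 42°
split-comp 31° ↓ +149°: 42 + 149 = 191°
square ↓ −90°: 191 − 90 = 101°
split-comp 41° ↓ +139°: 101 + 139 = 240°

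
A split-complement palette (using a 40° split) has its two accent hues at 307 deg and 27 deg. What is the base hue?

167°

The accents sit 40° either side of the complement, so the complement is their short-arc midpoint on the wheel.
Short-arc midpoint of 307° and 27°: 347°.
Base is 180° from the complement: 347 − 180 = 167°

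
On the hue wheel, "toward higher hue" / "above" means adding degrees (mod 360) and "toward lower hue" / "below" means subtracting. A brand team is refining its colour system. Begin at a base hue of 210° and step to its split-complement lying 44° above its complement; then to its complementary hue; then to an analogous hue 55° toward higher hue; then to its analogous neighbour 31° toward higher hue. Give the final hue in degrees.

340°

210 + 224 = 434 → 434 − 360 = 74°   (split-comp 44° ↑)
74 + 180 = 254°   (complement)
254 + 55 = 309°   (analog 55° ↑)
309 + 31 = 340°   (analog 31° ↑)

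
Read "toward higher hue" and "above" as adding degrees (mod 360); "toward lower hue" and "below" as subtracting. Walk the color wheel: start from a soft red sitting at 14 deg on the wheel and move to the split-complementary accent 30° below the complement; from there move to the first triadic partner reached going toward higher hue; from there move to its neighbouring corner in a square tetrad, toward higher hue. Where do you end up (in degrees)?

split-comp 30° ↓ +150°: 14 + 150 = 164°
triadic ↑ +120°: 164 + 120 = 284°
square ↑ +90°: 284 + 90 = 374 → 374 − 360 = 14°

14°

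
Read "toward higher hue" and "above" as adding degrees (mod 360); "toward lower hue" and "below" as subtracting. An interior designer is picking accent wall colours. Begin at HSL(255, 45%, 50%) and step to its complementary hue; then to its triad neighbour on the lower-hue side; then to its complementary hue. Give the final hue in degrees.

135°

complement +180°: 255 + 180 = 435 → 435 − 360 = 75°
triadic ↓ −120°: 75 − 120 = -45 → -45 + 360 = 315°
complement +180°: 315 + 180 = 495 → 495 − 360 = 135°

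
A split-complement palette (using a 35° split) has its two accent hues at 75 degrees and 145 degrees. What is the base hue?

The accents sit 35° either side of the complement, so the complement is their short-arc midpoint on the wheel.
Short-arc midpoint of 75° and 145°: 110°.
Base is 180° from the complement: 110 − 180 = -70 → -70 + 360 = 290°

290°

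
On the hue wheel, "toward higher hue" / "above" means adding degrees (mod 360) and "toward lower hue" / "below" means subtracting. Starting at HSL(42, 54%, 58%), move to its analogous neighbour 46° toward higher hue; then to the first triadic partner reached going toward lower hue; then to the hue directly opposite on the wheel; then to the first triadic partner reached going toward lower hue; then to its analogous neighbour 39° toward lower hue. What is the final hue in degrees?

+46° (analog 46° ↑): 42 + 46 = 88°
−120° (triadic ↓): 88 − 120 = -32 → -32 + 360 = 328°
+180° (complement): 328 + 180 = 508 → 508 − 360 = 148°
−120° (triadic ↓): 148 − 120 = 28°
−39° (analog 39° ↓): 28 − 39 = -11 → -11 + 360 = 349°

349°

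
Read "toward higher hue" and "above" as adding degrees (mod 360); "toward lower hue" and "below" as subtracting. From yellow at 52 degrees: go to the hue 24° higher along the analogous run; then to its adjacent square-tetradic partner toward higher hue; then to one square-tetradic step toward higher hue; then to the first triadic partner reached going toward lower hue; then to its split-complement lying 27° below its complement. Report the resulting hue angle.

289°

52 + 24 = 76°   (analog 24° ↑)
76 + 90 = 166°   (square ↑)
166 + 90 = 256°   (square ↑)
256 − 120 = 136°   (triadic ↓)
136 + 153 = 289°   (split-comp 27° ↓)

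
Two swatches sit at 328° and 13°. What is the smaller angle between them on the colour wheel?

45°

|328 − 13| = 315.
The shorter arc is 360 − 315 = 45°.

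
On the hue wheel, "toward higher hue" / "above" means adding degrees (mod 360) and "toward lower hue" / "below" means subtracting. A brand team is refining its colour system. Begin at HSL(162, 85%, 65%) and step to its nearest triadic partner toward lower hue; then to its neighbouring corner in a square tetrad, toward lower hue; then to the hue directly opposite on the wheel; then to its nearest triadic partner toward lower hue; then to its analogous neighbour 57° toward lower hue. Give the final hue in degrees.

−120° (triadic ↓): 162 − 120 = 42°
−90° (square ↓): 42 − 90 = -48 → -48 + 360 = 312°
+180° (complement): 312 + 180 = 492 → 492 − 360 = 132°
−120° (triadic ↓): 132 − 120 = 12°
−57° (analog 57° ↓): 12 − 57 = -45 → -45 + 360 = 315°

315°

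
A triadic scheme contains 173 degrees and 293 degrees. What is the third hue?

53°

A triad spaces three hues 120° apart.
The full set is {53°, 173°, 293°}.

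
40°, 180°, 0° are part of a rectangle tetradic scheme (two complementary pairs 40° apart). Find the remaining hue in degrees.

A rectangular tetradic uses two complementary pairs 40° apart: offsets 0°, 40°, 180°, 220°.
Among {0°, 40°, 180°}, 0° and 180° are a 180° pair.
The remaining hue 40° needs its own complement: 40 + 180 = 220°

220°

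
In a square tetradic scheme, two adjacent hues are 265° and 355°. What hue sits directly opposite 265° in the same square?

85°

A square tetradic scheme places four hues 90° apart; opposite corners are 180° apart.
265 + 180 = 445 → 445 − 360 = 85°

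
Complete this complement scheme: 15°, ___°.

195°

The complement sits 180° across the wheel.
The full set through 15° is {15°, 195°}.
Given {15°}, the missing hue is 195°.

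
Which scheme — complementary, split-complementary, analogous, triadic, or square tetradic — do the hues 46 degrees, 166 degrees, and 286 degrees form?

triadic

Sort the hues: 46°, 166°, 286°.
Successive gaps around the wheel: 120°, 120°, 120°.
Three hues equally spaced 120° apart form a triad.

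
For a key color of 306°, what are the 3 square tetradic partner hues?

A square tetradic scheme places four hues every 90°.
306 + 90 = 396 → 396 − 360 = 36°
306 + 180 = 486 → 486 − 360 = 126°
306 + 270 = 576 → 576 − 360 = 216°

36°, 126°, 216°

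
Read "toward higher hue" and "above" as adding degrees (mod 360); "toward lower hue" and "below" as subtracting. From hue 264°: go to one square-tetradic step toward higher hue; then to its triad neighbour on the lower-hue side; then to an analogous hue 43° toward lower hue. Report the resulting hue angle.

+90° (square ↑): 264 + 90 = 354°
−120° (triadic ↓): 354 − 120 = 234°
−43° (analog 43° ↓): 234 − 43 = 191°

191°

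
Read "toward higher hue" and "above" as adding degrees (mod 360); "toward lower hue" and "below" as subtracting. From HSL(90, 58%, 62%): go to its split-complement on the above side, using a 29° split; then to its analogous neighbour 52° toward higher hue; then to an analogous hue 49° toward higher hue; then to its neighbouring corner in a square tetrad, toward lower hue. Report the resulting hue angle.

310°

90 + 209 = 299°   (split-comp 29° ↑)
299 + 52 = 351°   (analog 52° ↑)
351 + 49 = 400 → 400 − 360 = 40°   (analog 49° ↑)
40 − 90 = -50 → -50 + 360 = 310°   (square ↓)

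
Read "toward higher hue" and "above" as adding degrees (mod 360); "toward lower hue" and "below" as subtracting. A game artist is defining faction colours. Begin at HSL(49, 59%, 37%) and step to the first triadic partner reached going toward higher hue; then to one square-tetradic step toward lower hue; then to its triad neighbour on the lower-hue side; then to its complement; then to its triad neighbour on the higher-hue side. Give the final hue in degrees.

triadic ↑ +120°: 49 + 120 = 169°
square ↓ −90°: 169 − 90 = 79°
triadic ↓ −120°: 79 − 120 = -41 → -41 + 360 = 319°
complement +180°: 319 + 180 = 499 → 499 − 360 = 139°
triadic ↑ +120°: 139 + 120 = 259°

259°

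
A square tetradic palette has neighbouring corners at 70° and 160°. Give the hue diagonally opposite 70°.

250°

A square tetradic scheme places four hues 90° apart; opposite corners are 180° apart.
70 + 180 = 250°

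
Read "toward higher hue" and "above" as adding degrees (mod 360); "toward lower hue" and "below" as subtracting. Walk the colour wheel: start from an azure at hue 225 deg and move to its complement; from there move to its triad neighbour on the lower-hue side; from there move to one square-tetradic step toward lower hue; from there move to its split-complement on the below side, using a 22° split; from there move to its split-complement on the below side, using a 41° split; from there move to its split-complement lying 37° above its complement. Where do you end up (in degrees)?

complement +180°: 225 + 180 = 405 → 405 − 360 = 45°
triadic ↓ −120°: 45 − 120 = -75 → -75 + 360 = 285°
square ↓ −90°: 285 − 90 = 195°
split-comp 22° ↓ +158°: 195 + 158 = 353°
split-comp 41° ↓ +139°: 353 + 139 = 492 → 492 − 360 = 132°
split-comp 37° ↑ +217°: 132 + 217 = 349°

349°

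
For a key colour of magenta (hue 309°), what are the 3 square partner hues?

A square tetradic scheme places four hues every 90°.
309 + 90 = 399 → 399 − 360 = 39°
309 + 180 = 489 → 489 − 360 = 129°
309 + 270 = 579 → 579 − 360 = 219°

39°, 129°, 219°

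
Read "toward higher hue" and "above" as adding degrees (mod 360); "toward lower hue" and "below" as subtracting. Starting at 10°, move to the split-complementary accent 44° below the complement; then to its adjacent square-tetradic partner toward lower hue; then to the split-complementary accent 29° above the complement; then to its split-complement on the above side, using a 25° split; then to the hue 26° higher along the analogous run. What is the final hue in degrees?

136°

+136° (split-comp 44° ↓): 10 + 136 = 146°
−90° (square ↓): 146 − 90 = 56°
+209° (split-comp 29° ↑): 56 + 209 = 265°
+205° (split-comp 25° ↑): 265 + 205 = 470 → 470 − 360 = 110°
+26° (analog 26° ↑): 110 + 26 = 136°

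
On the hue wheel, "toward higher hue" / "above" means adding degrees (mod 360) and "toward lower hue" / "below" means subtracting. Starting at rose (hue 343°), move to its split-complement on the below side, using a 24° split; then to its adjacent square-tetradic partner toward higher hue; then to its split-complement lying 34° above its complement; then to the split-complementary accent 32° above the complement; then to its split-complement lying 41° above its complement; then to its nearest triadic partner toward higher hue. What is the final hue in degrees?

276°

+156° (split-comp 24° ↓): 343 + 156 = 499 → 499 − 360 = 139°
+90° (square ↑): 139 + 90 = 229°
+214° (split-comp 34° ↑): 229 + 214 = 443 → 443 − 360 = 83°
+212° (split-comp 32° ↑): 83 + 212 = 295°
+221° (split-comp 41° ↑): 295 + 221 = 516 → 516 − 360 = 156°
+120° (triadic ↑): 156 + 120 = 276°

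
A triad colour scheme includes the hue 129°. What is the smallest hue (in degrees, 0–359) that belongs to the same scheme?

9°

A triad places three hues 120° apart.
The full set through 129° is {9°, 129°, 249°}.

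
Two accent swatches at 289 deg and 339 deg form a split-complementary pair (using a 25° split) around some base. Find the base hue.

The accents sit 25° either side of the complement, so the complement is their short-arc midpoint on the wheel.
Short-arc midpoint of 289° and 339°: 314°.
Base is 180° from the complement: 314 − 180 = 134°

134°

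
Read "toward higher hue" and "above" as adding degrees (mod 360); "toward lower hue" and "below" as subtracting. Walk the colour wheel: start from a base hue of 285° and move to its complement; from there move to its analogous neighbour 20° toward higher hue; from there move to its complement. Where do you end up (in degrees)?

305°

285 + 180 = 465 → 465 − 360 = 105°   (complement)
105 + 20 = 125°   (analog 20° ↑)
125 + 180 = 305°   (complement)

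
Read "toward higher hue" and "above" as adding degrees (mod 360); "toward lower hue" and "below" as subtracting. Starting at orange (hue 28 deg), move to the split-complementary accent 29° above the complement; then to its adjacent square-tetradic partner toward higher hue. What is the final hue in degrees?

327°

split-comp 29° ↑ +209°: 28 + 209 = 237°
square ↑ +90°: 237 + 90 = 327°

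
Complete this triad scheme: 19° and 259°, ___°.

A triad places three hues 120° apart.
The full set through 19° is {19°, 139°, 259°}.
Given {19°, 259°}, the missing hue is 139°.

139°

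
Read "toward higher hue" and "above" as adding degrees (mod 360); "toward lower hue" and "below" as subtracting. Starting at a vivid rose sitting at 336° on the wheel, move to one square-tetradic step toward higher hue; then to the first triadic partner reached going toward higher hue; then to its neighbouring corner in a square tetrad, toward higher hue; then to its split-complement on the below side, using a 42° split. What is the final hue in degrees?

336 + 90 = 426 → 426 − 360 = 66°   (square ↑)
66 + 120 = 186°   (triadic ↑)
186 + 90 = 276°   (square ↑)
276 + 138 = 414 → 414 − 360 = 54°   (split-comp 42° ↓)

54°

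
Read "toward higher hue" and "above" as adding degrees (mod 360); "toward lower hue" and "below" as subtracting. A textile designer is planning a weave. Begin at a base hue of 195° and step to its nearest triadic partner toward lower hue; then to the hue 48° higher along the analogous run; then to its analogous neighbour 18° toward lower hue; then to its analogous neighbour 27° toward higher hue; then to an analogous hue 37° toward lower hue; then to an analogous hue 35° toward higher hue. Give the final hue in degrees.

triadic ↓ −120°: 195 − 120 = 75°
analog 48° ↑ +48°: 75 + 48 = 123°
analog 18° ↓ −18°: 123 − 18 = 105°
analog 27° ↑ +27°: 105 + 27 = 132°
analog 37° ↓ −37°: 132 − 37 = 95°
analog 35° ↑ +35°: 95 + 35 = 130°

130°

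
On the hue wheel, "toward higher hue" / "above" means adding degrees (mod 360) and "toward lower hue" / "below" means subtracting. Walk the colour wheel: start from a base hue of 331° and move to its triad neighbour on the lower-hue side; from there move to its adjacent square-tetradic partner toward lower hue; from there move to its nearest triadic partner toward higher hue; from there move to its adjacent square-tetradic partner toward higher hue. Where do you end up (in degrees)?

−120° (triadic ↓): 331 − 120 = 211°
−90° (square ↓): 211 − 90 = 121°
+120° (triadic ↑): 121 + 120 = 241°
+90° (square ↑): 241 + 90 = 331°

331°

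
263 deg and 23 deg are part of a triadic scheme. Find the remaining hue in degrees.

143°

A triad places three hues 120° apart.
The full set through 23° is {23°, 143°, 263°}.
Given {23°, 263°}, the missing hue is 143°.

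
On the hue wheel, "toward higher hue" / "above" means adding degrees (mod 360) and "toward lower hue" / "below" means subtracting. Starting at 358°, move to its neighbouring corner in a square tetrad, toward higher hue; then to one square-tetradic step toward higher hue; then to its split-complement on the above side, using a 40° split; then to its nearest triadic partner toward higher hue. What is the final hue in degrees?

square ↑ +90°: 358 + 90 = 448 → 448 − 360 = 88°
square ↑ +90°: 88 + 90 = 178°
split-comp 40° ↑ +220°: 178 + 220 = 398 → 398 − 360 = 38°
triadic ↑ +120°: 38 + 120 = 158°

158°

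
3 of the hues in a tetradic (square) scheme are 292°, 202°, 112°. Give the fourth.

A square tetradic scheme places four hues every 90°.
The full set through 112° is {22°, 112°, 202°, 292°}.
Given {112°, 202°, 292°}, the missing hue is 22°.

22°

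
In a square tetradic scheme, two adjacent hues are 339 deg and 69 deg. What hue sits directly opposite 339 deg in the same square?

159°

A square tetradic scheme places four hues 90° apart; opposite corners are 180° apart.
339 + 180 = 519 → 519 − 360 = 159°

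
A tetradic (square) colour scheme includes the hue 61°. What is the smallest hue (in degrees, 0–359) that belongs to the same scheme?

A square tetradic scheme places four hues every 90°.
The full set through 61° is {61°, 151°, 241°, 331°}.

61°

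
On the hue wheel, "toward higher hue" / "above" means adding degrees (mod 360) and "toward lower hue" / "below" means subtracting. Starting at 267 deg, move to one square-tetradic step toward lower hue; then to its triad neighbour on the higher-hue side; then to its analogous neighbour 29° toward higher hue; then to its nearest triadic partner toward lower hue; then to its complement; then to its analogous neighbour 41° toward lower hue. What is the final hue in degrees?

345°

267 − 90 = 177°   (square ↓)
177 + 120 = 297°   (triadic ↑)
297 + 29 = 326°   (analog 29° ↑)
326 − 120 = 206°   (triadic ↓)
206 + 180 = 386 → 386 − 360 = 26°   (complement)
26 − 41 = -15 → -15 + 360 = 345°   (analog 41° ↓)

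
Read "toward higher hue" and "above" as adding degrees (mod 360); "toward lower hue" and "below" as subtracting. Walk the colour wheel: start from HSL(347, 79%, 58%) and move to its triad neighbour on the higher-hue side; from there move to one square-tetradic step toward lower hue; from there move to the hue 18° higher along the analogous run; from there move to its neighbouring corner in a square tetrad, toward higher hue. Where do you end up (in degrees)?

+120° (triadic ↑): 347 + 120 = 467 → 467 − 360 = 107°
−90° (square ↓): 107 − 90 = 17°
+18° (analog 18° ↑): 17 + 18 = 35°
+90° (square ↑): 35 + 90 = 125°

125°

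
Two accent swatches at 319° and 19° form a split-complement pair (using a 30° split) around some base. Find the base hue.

169°

The accents sit 30° either side of the complement, so the complement is their short-arc midpoint on the wheel.
Short-arc midpoint of 319° and 19°: 349°.
Base is 180° from the complement: 349 − 180 = 169°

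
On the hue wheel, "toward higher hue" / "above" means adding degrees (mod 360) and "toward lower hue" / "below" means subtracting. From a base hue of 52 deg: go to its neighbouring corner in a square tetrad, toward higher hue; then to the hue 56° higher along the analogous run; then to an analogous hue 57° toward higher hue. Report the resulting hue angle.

255°

square ↑ +90°: 52 + 90 = 142°
analog 56° ↑ +56°: 142 + 56 = 198°
analog 57° ↑ +57°: 198 + 57 = 255°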